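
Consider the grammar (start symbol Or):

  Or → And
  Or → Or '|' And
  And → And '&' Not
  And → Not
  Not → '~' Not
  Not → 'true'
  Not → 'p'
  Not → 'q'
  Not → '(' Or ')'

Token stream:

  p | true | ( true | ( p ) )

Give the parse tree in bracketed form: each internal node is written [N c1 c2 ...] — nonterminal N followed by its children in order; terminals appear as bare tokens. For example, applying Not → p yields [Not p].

[Or [Or [Or [And [Not p]]] | [And [Not true]]] | [And [Not ( [Or [Or [And [Not true]]] | [And [Not ( [Or [And [Not p]]] )]]] )]]]

Or
Or | And
Or | And | And
And | And | And
Not | And | And
p | And | And
p | Not | And
p | true | And
p | true | Not
p | true | ( Or )
p | true | ( Or | And )
p | true | ( And | And )
p | true | ( Not | And )
p | true | ( true | And )
p | true | ( true | Not )
p | true | ( true | ( Or ) )
p | true | ( true | ( And ) )
p | true | ( true | ( Not ) )
p | true | ( true | ( p ) )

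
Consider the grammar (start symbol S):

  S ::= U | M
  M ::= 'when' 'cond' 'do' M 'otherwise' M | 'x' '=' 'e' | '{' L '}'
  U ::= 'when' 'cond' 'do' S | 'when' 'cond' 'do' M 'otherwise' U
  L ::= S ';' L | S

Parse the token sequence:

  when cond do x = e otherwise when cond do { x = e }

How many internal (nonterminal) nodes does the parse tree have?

9

[S [U when cond do [M x = e] otherwise [U when cond do [S [M { [L [S [M x = e]]] }]]]]]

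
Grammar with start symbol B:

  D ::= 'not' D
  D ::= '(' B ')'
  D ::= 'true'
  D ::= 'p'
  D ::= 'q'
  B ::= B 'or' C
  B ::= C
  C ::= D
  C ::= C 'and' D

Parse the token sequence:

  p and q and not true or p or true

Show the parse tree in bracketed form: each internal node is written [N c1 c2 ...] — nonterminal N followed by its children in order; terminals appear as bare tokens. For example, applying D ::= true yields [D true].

[B [B [B [C [C [C [D p]] and [D q]] and [D not [D true]]]] or [C [D p]]] or [C [D true]]]

B
B or C
B or C or C
C or C or C
C and D or C or C
C and D and D or C or C
D and D and D or C or C
p and D and D or C or C
p and q and D or C or C
p and q and not D or C or C
p and q and not true or C or C
p and q and not true or D or C
p and q and not true or p or C
p and q and not true or p or D
p and q and not true or p or true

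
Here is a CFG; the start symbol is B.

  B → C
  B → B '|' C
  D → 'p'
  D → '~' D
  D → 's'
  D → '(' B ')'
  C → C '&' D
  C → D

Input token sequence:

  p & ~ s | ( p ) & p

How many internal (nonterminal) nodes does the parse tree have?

[B [B [C [C [D p]] & [D ~ [D s]]]] | [C [C [D ( [B [C [D p]]] )]] & [D p]]]

14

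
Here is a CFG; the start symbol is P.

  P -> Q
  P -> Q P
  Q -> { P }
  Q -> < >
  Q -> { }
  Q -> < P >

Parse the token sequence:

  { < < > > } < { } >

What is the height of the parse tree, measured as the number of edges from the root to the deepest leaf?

6

[P [Q { [P [Q < [P [Q < >]] >]] }] [P [Q < [P [Q { }]] >]]]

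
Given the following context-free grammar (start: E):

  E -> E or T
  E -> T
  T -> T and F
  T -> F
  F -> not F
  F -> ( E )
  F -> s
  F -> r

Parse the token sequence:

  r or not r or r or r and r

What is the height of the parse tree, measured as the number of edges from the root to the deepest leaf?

6

[E [E [E [E [T [F r]]] or [T [F not [F r]]]] or [T [F r]]] or [T [T [F r]] and [F r]]]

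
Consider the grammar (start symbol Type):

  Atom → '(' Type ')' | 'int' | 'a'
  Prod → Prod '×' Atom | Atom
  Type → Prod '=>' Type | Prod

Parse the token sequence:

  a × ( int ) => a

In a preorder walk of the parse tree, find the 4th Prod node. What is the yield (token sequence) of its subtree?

a

[Type [Prod [Prod [Atom a]] × [Atom ( [Type [Prod [Atom int]]] )]] => [Type [Prod [Atom a]]]]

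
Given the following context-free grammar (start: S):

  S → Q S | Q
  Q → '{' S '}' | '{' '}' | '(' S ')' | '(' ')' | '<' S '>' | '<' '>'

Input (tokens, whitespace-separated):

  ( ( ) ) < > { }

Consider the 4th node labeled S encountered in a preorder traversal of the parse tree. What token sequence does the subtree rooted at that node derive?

[S [Q ( [S [Q ( )]] )] [S [Q < >] [S [Q { }]]]]

{ }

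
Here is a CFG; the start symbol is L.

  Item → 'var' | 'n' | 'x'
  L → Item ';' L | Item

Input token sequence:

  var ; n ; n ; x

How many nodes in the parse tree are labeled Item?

[L [Item var] ; [L [Item n] ; [L [Item n] ; [L [Item x]]]]]

4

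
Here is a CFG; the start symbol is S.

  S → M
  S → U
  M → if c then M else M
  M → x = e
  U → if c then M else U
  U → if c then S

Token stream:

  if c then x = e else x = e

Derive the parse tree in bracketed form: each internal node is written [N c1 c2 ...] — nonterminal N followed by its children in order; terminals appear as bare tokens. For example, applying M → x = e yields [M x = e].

S
M
if c then M else M
if c then x = e else M
if c then x = e else x = e

[S [M if c then [M x = e] else [M x = e]]]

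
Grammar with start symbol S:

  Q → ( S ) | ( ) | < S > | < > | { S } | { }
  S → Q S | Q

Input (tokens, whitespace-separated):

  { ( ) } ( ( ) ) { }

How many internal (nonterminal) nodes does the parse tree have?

[S [Q { [S [Q ( )]] }] [S [Q ( [S [Q ( )]] )] [S [Q { }]]]]

10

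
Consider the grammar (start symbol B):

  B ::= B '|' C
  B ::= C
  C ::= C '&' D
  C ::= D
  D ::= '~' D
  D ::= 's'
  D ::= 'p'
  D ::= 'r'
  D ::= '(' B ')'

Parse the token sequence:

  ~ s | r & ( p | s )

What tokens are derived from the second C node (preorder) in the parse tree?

r & ( p | s )

[B [B [C [D ~ [D s]]]] | [C [C [D r]] & [D ( [B [B [C [D p]]] | [C [D s]]] )]]]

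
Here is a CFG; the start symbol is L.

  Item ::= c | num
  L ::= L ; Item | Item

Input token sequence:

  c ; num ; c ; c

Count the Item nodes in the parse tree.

[L [L [L [L [Item c]] ; [Item num]] ; [Item c]] ; [Item c]]

4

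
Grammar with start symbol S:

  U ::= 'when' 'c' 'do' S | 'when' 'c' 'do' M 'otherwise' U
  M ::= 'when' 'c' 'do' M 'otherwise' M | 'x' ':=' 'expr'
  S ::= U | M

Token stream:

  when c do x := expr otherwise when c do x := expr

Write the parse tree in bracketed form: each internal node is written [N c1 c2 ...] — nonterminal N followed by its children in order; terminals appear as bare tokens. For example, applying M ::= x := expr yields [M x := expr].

S
U
when c do M otherwise U
when c do x := expr otherwise U
when c do x := expr otherwise when c do S
when c do x := expr otherwise when c do M
when c do x := expr otherwise when c do x := expr

[S [U when c do [M x := expr] otherwise [U when c do [S [M x := expr]]]]]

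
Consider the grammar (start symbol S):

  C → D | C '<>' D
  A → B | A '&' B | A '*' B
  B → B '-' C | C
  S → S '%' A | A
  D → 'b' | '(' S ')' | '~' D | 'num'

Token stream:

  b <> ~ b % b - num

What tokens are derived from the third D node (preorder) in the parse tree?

[S [S [A [B [C [C [D b]] <> [D ~ [D b]]]]]] % [A [B [B [C [D b]]] - [C [D num]]]]]

b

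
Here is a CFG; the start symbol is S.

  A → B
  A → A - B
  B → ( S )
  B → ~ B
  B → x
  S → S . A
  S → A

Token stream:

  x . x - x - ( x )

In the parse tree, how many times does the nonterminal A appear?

5

[S [S [A [B x]]] . [A [A [A [B x]] - [B x]] - [B ( [S [A [B x]]] )]]]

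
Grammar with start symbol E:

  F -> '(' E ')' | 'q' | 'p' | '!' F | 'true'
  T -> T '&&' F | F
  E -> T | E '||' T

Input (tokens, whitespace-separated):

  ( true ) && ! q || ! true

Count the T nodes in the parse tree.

4

[E [E [T [T [F ( [E [T [F true]]] )]] && [F ! [F q]]]] || [T [F ! [F true]]]]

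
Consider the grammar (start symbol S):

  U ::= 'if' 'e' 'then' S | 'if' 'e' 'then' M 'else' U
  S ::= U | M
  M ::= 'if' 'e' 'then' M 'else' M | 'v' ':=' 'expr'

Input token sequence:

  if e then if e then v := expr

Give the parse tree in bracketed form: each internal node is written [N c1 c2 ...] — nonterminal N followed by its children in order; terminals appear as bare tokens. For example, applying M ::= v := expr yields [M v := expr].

S
U
if e then S
if e then U
if e then if e then S
if e then if e then M
if e then if e then v := expr

[S [U if e then [S [U if e then [S [M v := expr]]]]]]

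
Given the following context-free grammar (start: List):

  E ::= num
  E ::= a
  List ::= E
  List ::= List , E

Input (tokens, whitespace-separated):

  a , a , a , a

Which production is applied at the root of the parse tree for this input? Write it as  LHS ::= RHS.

[List [List [List [List [E a]] , [E a]] , [E a]] , [E a]]

List ::= List , E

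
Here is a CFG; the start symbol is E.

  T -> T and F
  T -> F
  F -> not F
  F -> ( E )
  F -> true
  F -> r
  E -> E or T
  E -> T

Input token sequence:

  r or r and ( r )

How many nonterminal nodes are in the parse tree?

11

[E [E [T [F r]]] or [T [T [F r]] and [F ( [E [T [F r]]] )]]]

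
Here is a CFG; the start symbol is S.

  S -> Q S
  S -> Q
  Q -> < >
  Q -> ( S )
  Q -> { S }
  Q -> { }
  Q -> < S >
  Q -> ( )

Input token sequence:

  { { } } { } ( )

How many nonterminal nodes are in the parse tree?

[S [Q { [S [Q { }]] }] [S [Q { }] [S [Q ( )]]]]

8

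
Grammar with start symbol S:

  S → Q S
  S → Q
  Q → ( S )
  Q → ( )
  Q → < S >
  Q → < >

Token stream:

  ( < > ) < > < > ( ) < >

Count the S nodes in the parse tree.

6

[S [Q ( [S [Q < >]] )] [S [Q < >] [S [Q < >] [S [Q ( )] [S [Q < >]]]]]]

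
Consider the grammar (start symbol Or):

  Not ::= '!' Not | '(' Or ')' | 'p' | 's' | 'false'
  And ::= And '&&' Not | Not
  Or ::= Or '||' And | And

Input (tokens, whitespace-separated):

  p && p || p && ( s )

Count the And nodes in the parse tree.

5

[Or [Or [And [And [Not p]] && [Not p]]] || [And [And [Not p]] && [Not ( [Or [And [Not s]]] )]]]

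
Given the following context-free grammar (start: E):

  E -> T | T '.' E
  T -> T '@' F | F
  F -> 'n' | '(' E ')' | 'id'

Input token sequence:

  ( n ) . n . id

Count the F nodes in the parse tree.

[E [T [F ( [E [T [F n]]] )]] . [E [T [F n]] . [E [T [F id]]]]]

4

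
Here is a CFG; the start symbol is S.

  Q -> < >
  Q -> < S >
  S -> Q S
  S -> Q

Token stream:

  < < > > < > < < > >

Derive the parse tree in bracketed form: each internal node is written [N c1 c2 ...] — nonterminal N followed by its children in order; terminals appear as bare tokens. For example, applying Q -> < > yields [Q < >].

S
Q S
< S > S
< Q > S
< < > > S
< < > > Q S
< < > > < > S
< < > > < > Q
< < > > < > < S >
< < > > < > < Q >
< < > > < > < < > >

[S [Q < [S [Q < >]] >] [S [Q < >] [S [Q < [S [Q < >]] >]]]]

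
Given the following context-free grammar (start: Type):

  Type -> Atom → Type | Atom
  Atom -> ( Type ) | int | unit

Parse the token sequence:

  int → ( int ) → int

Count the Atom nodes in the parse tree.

4

[Type [Atom int] → [Type [Atom ( [Type [Atom int]] )] → [Type [Atom int]]]]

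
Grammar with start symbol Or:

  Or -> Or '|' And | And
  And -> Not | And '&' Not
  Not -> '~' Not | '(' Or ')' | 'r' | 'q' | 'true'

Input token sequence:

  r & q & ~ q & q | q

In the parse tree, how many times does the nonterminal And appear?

5

[Or [Or [And [And [And [And [Not r]] & [Not q]] & [Not ~ [Not q]]] & [Not q]]] | [And [Not q]]]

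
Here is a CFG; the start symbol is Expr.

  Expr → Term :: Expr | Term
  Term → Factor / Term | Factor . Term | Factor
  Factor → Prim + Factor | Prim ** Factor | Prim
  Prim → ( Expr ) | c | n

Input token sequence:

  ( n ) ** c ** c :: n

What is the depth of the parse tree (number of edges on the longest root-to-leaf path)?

8

[Expr [Term [Factor [Prim ( [Expr [Term [Factor [Prim n]]]] )] ** [Factor [Prim c] ** [Factor [Prim c]]]]] :: [Expr [Term [Factor [Prim n]]]]]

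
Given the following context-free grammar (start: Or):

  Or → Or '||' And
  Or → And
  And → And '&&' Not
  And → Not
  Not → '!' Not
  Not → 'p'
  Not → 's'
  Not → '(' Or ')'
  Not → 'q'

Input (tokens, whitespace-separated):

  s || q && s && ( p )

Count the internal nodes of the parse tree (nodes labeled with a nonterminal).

[Or [Or [And [Not s]]] || [And [And [And [Not q]] && [Not s]] && [Not ( [Or [And [Not p]]] )]]]

13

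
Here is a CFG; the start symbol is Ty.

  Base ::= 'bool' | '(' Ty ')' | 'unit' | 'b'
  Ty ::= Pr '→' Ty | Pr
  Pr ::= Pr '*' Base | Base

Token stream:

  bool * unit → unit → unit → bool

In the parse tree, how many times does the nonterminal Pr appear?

5

[Ty [Pr [Pr [Base bool]] * [Base unit]] → [Ty [Pr [Base unit]] → [Ty [Pr [Base unit]] → [Ty [Pr [Base bool]]]]]]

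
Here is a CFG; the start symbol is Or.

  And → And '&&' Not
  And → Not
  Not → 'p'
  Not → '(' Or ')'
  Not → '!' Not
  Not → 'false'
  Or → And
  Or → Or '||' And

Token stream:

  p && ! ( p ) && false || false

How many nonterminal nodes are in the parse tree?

14

[Or [Or [And [And [And [Not p]] && [Not ! [Not ( [Or [And [Not p]]] )]]] && [Not false]]] || [And [Not false]]]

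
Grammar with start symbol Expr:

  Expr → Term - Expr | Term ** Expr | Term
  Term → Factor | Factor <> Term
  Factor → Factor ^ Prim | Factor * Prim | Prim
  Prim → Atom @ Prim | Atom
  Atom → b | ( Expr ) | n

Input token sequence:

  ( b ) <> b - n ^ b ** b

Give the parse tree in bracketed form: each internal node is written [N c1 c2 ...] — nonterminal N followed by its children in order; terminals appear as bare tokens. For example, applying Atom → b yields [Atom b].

[Expr [Term [Factor [Prim [Atom ( [Expr [Term [Factor [Prim [Atom b]]]]] )]]] <> [Term [Factor [Prim [Atom b]]]]] - [Expr [Term [Factor [Factor [Prim [Atom n]]] ^ [Prim [Atom b]]]] ** [Expr [Term [Factor [Prim [Atom b]]]]]]]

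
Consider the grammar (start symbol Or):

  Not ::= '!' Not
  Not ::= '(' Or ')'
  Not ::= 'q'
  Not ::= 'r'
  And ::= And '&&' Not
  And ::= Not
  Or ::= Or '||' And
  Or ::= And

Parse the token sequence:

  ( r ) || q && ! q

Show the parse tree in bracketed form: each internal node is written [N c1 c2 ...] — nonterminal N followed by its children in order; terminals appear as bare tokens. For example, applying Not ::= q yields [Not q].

Or
Or || And
And || And
Not || And
( Or ) || And
( And ) || And
( Not ) || And
( r ) || And
( r ) || And && Not
( r ) || Not && Not
( r ) || q && Not
( r ) || q && ! Not
( r ) || q && ! q

[Or [Or [And [Not ( [Or [And [Not r]]] )]]] || [And [And [Not q]] && [Not ! [Not q]]]]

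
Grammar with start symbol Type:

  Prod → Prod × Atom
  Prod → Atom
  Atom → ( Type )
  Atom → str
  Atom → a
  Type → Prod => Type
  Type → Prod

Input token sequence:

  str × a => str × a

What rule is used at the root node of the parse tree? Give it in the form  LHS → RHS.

[Type [Prod [Prod [Atom str]] × [Atom a]] => [Type [Prod [Prod [Atom str]] × [Atom a]]]]

Type → Prod => Type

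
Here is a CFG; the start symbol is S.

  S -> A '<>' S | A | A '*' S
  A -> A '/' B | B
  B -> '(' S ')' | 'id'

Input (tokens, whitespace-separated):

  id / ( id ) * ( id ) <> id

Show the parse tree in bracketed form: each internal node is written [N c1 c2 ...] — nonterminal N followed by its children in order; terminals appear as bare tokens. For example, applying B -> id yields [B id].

[S [A [A [B id]] / [B ( [S [A [B id]]] )]] * [S [A [B ( [S [A [B id]]] )]] <> [S [A [B id]]]]]

S
A * S
A / B * S
B / B * S
id / B * S
id / ( S ) * S
id / ( A ) * S
id / ( B ) * S
id / ( id ) * S
id / ( id ) * A <> S
id / ( id ) * B <> S
id / ( id ) * ( S ) <> S
id / ( id ) * ( A ) <> S
id / ( id ) * ( B ) <> S
id / ( id ) * ( id ) <> S
id / ( id ) * ( id ) <> A
id / ( id ) * ( id ) <> B
id / ( id ) * ( id ) <> id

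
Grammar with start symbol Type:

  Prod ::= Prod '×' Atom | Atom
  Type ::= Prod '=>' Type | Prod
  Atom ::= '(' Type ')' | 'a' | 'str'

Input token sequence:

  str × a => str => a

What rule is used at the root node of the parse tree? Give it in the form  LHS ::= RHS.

[Type [Prod [Prod [Atom str]] × [Atom a]] => [Type [Prod [Atom str]] => [Type [Prod [Atom a]]]]]

Type ::= Prod '=>' Type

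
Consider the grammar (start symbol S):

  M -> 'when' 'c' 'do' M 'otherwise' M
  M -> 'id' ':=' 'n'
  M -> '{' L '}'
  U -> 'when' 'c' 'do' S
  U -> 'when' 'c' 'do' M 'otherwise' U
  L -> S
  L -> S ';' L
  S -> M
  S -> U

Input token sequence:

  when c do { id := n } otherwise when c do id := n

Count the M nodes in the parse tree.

[S [U when c do [M { [L [S [M id := n]]] }] otherwise [U when c do [S [M id := n]]]]]

3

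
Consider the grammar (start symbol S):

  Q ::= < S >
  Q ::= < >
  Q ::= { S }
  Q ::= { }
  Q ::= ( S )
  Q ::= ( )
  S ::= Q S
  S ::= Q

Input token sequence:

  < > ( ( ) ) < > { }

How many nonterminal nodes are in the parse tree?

[S [Q < >] [S [Q ( [S [Q ( )]] )] [S [Q < >] [S [Q { }]]]]]

10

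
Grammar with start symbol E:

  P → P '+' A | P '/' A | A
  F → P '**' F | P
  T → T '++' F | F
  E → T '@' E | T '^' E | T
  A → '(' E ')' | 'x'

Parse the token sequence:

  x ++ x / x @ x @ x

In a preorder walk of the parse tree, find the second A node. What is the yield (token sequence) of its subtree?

[E [T [T [F [P [A x]]]] ++ [F [P [P [A x]] / [A x]]]] @ [E [T [F [P [A x]]]] @ [E [T [F [P [A x]]]]]]]

x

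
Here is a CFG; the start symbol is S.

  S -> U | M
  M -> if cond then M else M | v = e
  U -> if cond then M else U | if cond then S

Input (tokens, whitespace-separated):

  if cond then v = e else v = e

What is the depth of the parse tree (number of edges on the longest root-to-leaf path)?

[S [M if cond then [M v = e] else [M v = e]]]

3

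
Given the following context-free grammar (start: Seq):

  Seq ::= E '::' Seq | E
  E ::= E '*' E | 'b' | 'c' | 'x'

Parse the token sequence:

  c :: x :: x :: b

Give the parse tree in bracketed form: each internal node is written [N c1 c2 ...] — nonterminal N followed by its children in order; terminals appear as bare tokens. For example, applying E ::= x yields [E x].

[Seq [E c] :: [Seq [E x] :: [Seq [E x] :: [Seq [E b]]]]]

Seq
E :: Seq
c :: Seq
c :: E :: Seq
c :: x :: Seq
c :: x :: E :: Seq
c :: x :: x :: Seq
c :: x :: x :: E
c :: x :: x :: b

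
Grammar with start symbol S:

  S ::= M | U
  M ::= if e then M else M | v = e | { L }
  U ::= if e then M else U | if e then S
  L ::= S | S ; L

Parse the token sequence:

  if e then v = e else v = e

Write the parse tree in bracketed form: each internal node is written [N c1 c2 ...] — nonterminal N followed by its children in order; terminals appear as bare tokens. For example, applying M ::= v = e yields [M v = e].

[S [M if e then [M v = e] else [M v = e]]]

S
M
if e then M else M
if e then v = e else M
if e then v = e else v = e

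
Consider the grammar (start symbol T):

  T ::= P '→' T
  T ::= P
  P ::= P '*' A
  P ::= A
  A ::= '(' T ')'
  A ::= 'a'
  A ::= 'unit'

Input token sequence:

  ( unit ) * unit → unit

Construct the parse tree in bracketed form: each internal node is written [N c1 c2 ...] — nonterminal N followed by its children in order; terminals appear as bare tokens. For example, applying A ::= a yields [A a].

[T [P [P [A ( [T [P [A unit]]] )]] * [A unit]] → [T [P [A unit]]]]

T
P → T
P * A → T
A * A → T
( T ) * A → T
( P ) * A → T
( A ) * A → T
( unit ) * A → T
( unit ) * unit → T
( unit ) * unit → P
( unit ) * unit → A
( unit ) * unit → unit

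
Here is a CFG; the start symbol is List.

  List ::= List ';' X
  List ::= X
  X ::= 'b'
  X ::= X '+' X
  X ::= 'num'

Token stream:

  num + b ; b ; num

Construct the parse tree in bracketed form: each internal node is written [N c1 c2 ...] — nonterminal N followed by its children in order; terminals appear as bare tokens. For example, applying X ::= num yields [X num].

[List [List [List [X [X num] + [X b]]] ; [X b]] ; [X num]]

List
List ; X
List ; X ; X
X ; X ; X
X + X ; X ; X
num + X ; X ; X
num + b ; X ; X
num + b ; b ; X
num + b ; b ; num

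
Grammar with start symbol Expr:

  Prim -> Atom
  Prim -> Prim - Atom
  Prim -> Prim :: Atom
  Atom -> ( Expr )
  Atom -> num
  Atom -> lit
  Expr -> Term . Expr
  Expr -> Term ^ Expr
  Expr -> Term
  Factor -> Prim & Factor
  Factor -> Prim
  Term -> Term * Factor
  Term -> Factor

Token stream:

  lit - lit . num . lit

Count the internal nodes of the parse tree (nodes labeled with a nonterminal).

[Expr [Term [Factor [Prim [Prim [Atom lit]] - [Atom lit]]]] . [Expr [Term [Factor [Prim [Atom num]]]] . [Expr [Term [Factor [Prim [Atom lit]]]]]]]

17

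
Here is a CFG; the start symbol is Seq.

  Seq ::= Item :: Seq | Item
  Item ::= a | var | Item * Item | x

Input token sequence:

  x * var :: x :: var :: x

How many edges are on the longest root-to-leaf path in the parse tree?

[Seq [Item [Item x] * [Item var]] :: [Seq [Item x] :: [Seq [Item var] :: [Seq [Item x]]]]]

5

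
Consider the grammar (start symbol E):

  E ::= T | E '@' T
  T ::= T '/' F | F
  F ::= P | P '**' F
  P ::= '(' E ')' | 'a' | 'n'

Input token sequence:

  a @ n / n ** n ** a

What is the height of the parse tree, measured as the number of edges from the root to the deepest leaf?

6

[E [E [T [F [P a]]]] @ [T [T [F [P n]]] / [F [P n] ** [F [P n] ** [F [P a]]]]]]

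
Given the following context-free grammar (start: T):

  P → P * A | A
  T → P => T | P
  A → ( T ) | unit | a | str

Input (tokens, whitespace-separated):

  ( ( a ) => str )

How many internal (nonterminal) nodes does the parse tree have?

[T [P [A ( [T [P [A ( [T [P [A a]]] )]] => [T [P [A str]]]] )]]]

12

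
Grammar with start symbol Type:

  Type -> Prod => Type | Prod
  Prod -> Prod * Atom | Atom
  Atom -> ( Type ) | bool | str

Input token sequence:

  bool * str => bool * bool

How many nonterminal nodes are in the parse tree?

[Type [Prod [Prod [Atom bool]] * [Atom str]] => [Type [Prod [Prod [Atom bool]] * [Atom bool]]]]

10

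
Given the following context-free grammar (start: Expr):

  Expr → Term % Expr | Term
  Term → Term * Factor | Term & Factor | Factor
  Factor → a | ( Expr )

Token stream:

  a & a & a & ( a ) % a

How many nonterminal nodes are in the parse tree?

[Expr [Term [Term [Term [Term [Factor a]] & [Factor a]] & [Factor a]] & [Factor ( [Expr [Term [Factor a]]] )]] % [Expr [Term [Factor a]]]]

15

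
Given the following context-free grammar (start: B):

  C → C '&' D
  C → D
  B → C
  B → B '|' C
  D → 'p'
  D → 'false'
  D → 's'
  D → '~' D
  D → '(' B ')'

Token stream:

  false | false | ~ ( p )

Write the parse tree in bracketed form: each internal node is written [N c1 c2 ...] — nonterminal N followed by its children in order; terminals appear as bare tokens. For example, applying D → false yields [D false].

B
B | C
B | C | C
C | C | C
D | C | C
false | C | C
false | D | C
false | false | C
false | false | D
false | false | ~ D
false | false | ~ ( B )
false | false | ~ ( C )
false | false | ~ ( D )
false | false | ~ ( p )

[B [B [B [C [D false]]] | [C [D false]]] | [C [D ~ [D ( [B [C [D p]]] )]]]]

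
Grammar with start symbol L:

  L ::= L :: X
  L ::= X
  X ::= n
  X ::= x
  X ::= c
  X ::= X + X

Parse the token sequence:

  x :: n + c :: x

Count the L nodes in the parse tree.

3

[L [L [L [X x]] :: [X [X n] + [X c]]] :: [X x]]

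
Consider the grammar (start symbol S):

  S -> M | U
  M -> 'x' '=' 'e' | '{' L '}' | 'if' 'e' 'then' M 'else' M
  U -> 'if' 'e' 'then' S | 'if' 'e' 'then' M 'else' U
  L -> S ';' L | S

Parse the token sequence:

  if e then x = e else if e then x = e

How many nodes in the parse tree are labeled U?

[S [U if e then [M x = e] else [U if e then [S [M x = e]]]]]

2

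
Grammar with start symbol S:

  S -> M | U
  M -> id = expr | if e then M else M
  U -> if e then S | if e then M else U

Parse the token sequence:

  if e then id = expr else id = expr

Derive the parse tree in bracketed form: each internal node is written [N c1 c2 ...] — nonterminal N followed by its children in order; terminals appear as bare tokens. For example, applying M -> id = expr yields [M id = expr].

[S [M if e then [M id = expr] else [M id = expr]]]

S
M
if e then M else M
if e then id = expr else M
if e then id = expr else id = expr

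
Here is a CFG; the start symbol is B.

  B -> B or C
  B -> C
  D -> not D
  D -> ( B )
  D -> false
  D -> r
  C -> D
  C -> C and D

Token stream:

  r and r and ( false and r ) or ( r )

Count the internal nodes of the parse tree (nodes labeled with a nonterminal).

[B [B [C [C [C [D r]] and [D r]] and [D ( [B [C [C [D false]] and [D r]]] )]]] or [C [D ( [B [C [D r]]] )]]]

18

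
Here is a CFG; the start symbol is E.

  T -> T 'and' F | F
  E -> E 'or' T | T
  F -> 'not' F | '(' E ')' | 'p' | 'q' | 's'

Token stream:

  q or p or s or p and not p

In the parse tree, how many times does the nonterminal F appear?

[E [E [E [E [T [F q]]] or [T [F p]]] or [T [F s]]] or [T [T [F p]] and [F not [F p]]]]

6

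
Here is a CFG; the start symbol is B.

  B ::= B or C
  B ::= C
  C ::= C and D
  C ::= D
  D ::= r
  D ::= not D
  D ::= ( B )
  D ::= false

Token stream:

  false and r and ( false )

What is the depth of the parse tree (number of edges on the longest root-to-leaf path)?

6

[B [C [C [C [D false]] and [D r]] and [D ( [B [C [D false]]] )]]]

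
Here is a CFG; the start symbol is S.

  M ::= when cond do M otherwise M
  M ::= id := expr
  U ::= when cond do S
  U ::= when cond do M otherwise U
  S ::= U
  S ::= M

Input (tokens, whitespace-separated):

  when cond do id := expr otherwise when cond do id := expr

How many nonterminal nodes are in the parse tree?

[S [U when cond do [M id := expr] otherwise [U when cond do [S [M id := expr]]]]]

6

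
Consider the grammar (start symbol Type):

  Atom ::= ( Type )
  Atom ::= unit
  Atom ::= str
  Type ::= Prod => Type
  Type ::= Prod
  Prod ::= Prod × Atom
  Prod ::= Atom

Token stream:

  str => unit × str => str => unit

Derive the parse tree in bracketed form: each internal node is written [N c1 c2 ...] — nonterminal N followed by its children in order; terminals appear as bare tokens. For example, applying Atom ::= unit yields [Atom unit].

Type
Prod => Type
Atom => Type
str => Type
str => Prod => Type
str => Prod × Atom => Type
str => Atom × Atom => Type
str => unit × Atom => Type
str => unit × str => Type
str => unit × str => Prod => Type
str => unit × str => Atom => Type
str => unit × str => str => Type
str => unit × str => str => Prod
str => unit × str => str => Atom
str => unit × str => str => unit

[Type [Prod [Atom str]] => [Type [Prod [Prod [Atom unit]] × [Atom str]] => [Type [Prod [Atom str]] => [Type [Prod [Atom unit]]]]]]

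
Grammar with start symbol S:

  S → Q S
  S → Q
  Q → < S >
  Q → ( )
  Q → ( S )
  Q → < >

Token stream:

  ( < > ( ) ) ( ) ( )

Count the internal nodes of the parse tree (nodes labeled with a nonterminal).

10

[S [Q ( [S [Q < >] [S [Q ( )]]] )] [S [Q ( )] [S [Q ( )]]]]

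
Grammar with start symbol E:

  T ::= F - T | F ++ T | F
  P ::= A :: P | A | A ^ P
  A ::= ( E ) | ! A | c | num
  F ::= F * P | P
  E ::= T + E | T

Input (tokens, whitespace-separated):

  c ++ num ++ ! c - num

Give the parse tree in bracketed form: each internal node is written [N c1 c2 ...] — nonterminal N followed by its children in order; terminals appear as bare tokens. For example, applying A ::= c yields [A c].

E
T
F ++ T
P ++ T
A ++ T
c ++ T
c ++ F ++ T
c ++ P ++ T
c ++ A ++ T
c ++ num ++ T
c ++ num ++ F - T
c ++ num ++ P - T
c ++ num ++ A - T
c ++ num ++ ! A - T
c ++ num ++ ! c - T
c ++ num ++ ! c - F
c ++ num ++ ! c - P
c ++ num ++ ! c - A
c ++ num ++ ! c - num

[E [T [F [P [A c]]] ++ [T [F [P [A num]]] ++ [T [F [P [A ! [A c]]]] - [T [F [P [A num]]]]]]]]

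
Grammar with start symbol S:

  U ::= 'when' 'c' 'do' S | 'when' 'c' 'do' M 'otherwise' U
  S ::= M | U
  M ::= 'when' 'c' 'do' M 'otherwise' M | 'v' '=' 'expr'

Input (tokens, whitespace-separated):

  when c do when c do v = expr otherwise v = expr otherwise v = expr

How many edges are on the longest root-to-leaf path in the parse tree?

[S [M when c do [M when c do [M v = expr] otherwise [M v = expr]] otherwise [M v = expr]]]

4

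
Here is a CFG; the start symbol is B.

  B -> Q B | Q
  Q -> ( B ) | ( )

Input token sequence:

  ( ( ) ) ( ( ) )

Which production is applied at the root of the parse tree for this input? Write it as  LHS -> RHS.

B -> Q B

[B [Q ( [B [Q ( )]] )] [B [Q ( [B [Q ( )]] )]]]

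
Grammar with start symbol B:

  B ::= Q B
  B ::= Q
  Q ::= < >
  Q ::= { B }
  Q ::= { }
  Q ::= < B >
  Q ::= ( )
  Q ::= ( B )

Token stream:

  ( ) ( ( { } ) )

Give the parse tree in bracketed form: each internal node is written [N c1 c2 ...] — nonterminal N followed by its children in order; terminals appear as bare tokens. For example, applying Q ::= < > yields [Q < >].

[B [Q ( )] [B [Q ( [B [Q ( [B [Q { }]] )]] )]]]

B
Q B
( ) B
( ) Q
( ) ( B )
( ) ( Q )
( ) ( ( B ) )
( ) ( ( Q ) )
( ) ( ( { } ) )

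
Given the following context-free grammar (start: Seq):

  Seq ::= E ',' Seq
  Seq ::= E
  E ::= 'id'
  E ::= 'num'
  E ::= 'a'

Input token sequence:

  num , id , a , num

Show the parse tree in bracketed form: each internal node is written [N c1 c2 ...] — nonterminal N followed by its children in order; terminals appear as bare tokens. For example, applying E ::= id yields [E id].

Seq
E , Seq
num , Seq
num , E , Seq
num , id , Seq
num , id , E , Seq
num , id , a , Seq
num , id , a , E
num , id , a , num

[Seq [E num] , [Seq [E id] , [Seq [E a] , [Seq [E num]]]]]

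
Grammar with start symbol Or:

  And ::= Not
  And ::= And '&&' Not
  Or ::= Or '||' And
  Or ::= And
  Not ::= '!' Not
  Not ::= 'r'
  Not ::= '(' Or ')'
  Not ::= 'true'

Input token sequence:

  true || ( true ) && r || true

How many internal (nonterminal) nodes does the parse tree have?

14

[Or [Or [Or [And [Not true]]] || [And [And [Not ( [Or [And [Not true]]] )]] && [Not r]]] || [And [Not true]]]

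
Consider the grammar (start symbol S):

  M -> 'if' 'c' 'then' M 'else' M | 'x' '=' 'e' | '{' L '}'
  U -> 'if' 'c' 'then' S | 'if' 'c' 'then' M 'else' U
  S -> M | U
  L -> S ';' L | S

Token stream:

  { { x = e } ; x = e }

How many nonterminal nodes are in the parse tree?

11

[S [M { [L [S [M { [L [S [M x = e]]] }]] ; [L [S [M x = e]]]] }]]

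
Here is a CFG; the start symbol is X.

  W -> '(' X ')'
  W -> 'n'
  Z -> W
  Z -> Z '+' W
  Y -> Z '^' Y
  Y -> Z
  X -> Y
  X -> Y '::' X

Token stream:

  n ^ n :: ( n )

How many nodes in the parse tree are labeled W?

4

[X [Y [Z [W n]] ^ [Y [Z [W n]]]] :: [X [Y [Z [W ( [X [Y [Z [W n]]]] )]]]]]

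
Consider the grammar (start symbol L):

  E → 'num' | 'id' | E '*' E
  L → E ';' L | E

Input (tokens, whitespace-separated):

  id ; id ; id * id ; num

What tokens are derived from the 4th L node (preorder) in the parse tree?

num

[L [E id] ; [L [E id] ; [L [E [E id] * [E id]] ; [L [E num]]]]]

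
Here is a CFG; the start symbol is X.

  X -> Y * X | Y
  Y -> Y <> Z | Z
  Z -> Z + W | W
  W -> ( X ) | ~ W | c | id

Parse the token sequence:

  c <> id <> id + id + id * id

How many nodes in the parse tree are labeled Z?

[X [Y [Y [Y [Z [W c]]] <> [Z [W id]]] <> [Z [Z [Z [W id]] + [W id]] + [W id]]] * [X [Y [Z [W id]]]]]

6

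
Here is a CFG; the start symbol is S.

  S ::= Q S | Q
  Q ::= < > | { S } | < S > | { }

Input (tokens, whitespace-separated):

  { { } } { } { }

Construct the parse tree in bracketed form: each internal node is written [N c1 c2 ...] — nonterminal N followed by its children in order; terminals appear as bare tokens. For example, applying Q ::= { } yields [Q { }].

[S [Q { [S [Q { }]] }] [S [Q { }] [S [Q { }]]]]

S
Q S
{ S } S
{ Q } S
{ { } } S
{ { } } Q S
{ { } } { } S
{ { } } { } Q
{ { } } { } { }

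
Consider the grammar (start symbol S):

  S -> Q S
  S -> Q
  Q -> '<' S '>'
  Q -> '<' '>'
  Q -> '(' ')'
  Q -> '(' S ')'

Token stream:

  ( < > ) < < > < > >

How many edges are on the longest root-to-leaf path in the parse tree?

6

[S [Q ( [S [Q < >]] )] [S [Q < [S [Q < >] [S [Q < >]]] >]]]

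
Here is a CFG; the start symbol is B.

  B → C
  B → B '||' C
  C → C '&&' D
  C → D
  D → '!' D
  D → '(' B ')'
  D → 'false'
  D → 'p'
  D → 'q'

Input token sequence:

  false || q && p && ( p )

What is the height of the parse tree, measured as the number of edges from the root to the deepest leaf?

6

[B [B [C [D false]]] || [C [C [C [D q]] && [D p]] && [D ( [B [C [D p]]] )]]]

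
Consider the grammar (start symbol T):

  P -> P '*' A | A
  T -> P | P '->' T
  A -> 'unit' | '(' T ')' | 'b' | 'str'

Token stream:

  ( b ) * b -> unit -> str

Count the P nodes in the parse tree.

[T [P [P [A ( [T [P [A b]]] )]] * [A b]] -> [T [P [A unit]] -> [T [P [A str]]]]]

5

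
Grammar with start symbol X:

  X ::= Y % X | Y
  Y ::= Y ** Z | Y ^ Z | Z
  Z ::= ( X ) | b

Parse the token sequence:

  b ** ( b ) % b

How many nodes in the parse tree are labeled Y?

[X [Y [Y [Z b]] ** [Z ( [X [Y [Z b]]] )]] % [X [Y [Z b]]]]

4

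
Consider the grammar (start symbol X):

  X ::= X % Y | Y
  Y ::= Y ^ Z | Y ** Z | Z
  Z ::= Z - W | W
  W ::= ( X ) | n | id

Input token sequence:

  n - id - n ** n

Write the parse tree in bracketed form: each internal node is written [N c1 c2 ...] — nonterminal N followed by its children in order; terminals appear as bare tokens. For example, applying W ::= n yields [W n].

X
Y
Y ** Z
Z ** Z
Z - W ** Z
Z - W - W ** Z
W - W - W ** Z
n - W - W ** Z
n - id - W ** Z
n - id - n ** Z
n - id - n ** W
n - id - n ** n

[X [Y [Y [Z [Z [Z [W n]] - [W id]] - [W n]]] ** [Z [W n]]]]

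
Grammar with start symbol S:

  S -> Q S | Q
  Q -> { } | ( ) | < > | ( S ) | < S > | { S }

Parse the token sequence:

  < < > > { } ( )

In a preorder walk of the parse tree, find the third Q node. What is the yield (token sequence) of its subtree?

[S [Q < [S [Q < >]] >] [S [Q { }] [S [Q ( )]]]]

{ }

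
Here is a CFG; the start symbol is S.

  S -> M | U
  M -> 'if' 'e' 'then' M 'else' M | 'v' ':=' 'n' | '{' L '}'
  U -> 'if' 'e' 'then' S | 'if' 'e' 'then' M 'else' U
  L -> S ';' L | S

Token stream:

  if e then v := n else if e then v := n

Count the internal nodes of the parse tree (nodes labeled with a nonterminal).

6

[S [U if e then [M v := n] else [U if e then [S [M v := n]]]]]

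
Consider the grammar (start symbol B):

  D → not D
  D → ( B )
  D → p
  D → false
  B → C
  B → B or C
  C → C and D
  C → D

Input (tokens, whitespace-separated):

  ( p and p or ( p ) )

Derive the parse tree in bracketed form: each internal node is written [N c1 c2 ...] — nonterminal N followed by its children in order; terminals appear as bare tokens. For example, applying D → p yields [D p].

B
C
D
( B )
( B or C )
( C or C )
( C and D or C )
( D and D or C )
( p and D or C )
( p and p or C )
( p and p or D )
( p and p or ( B ) )
( p and p or ( C ) )
( p and p or ( D ) )
( p and p or ( p ) )

[B [C [D ( [B [B [C [C [D p]] and [D p]]] or [C [D ( [B [C [D p]]] )]]] )]]]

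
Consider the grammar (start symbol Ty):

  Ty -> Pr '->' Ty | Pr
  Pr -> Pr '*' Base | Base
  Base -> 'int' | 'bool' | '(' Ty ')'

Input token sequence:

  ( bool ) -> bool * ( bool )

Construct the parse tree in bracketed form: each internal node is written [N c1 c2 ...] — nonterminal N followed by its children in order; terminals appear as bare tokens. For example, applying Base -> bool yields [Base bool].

[Ty [Pr [Base ( [Ty [Pr [Base bool]]] )]] -> [Ty [Pr [Pr [Base bool]] * [Base ( [Ty [Pr [Base bool]]] )]]]]

Ty
Pr -> Ty
Base -> Ty
( Ty ) -> Ty
( Pr ) -> Ty
( Base ) -> Ty
( bool ) -> Ty
( bool ) -> Pr
( bool ) -> Pr * Base
( bool ) -> Base * Base
( bool ) -> bool * Base
( bool ) -> bool * ( Ty )
( bool ) -> bool * ( Pr )
( bool ) -> bool * ( Base )
( bool ) -> bool * ( bool )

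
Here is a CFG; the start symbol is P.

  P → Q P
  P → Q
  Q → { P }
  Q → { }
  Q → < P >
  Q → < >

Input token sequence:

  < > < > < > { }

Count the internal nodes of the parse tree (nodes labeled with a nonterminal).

8

[P [Q < >] [P [Q < >] [P [Q < >] [P [Q { }]]]]]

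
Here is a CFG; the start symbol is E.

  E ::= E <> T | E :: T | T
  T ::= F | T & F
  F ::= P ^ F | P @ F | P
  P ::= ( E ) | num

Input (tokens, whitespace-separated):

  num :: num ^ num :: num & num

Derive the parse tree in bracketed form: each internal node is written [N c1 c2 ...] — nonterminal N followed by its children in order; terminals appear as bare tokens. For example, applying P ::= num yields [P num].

[E [E [E [T [F [P num]]]] :: [T [F [P num] ^ [F [P num]]]]] :: [T [T [F [P num]]] & [F [P num]]]]

E
E :: T
E :: T :: T
T :: T :: T
F :: T :: T
P :: T :: T
num :: T :: T
num :: F :: T
num :: P ^ F :: T
num :: num ^ F :: T
num :: num ^ P :: T
num :: num ^ num :: T
num :: num ^ num :: T & F
num :: num ^ num :: F & F
num :: num ^ num :: P & F
num :: num ^ num :: num & F
num :: num ^ num :: num & P
num :: num ^ num :: num & num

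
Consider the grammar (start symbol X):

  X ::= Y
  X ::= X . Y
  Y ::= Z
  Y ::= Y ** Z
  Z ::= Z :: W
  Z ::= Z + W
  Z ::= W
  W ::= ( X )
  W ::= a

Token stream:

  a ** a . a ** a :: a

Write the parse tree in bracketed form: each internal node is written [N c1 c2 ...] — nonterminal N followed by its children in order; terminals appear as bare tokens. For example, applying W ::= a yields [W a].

[X [X [Y [Y [Z [W a]]] ** [Z [W a]]]] . [Y [Y [Z [W a]]] ** [Z [Z [W a]] :: [W a]]]]

X
X . Y
Y . Y
Y ** Z . Y
Z ** Z . Y
W ** Z . Y
a ** Z . Y
a ** W . Y
a ** a . Y
a ** a . Y ** Z
a ** a . Z ** Z
a ** a . W ** Z
a ** a . a ** Z
a ** a . a ** Z :: W
a ** a . a ** W :: W
a ** a . a ** a :: W
a ** a . a ** a :: a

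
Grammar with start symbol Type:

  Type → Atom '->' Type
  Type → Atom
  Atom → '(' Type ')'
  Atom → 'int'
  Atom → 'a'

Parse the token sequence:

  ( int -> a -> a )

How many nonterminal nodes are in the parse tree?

[Type [Atom ( [Type [Atom int] -> [Type [Atom a] -> [Type [Atom a]]]] )]]

8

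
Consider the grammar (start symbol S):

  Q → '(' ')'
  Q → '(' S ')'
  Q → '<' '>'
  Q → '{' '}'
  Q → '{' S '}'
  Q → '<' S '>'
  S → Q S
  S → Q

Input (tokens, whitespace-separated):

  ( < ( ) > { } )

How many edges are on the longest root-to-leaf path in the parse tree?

[S [Q ( [S [Q < [S [Q ( )]] >] [S [Q { }]]] )]]

6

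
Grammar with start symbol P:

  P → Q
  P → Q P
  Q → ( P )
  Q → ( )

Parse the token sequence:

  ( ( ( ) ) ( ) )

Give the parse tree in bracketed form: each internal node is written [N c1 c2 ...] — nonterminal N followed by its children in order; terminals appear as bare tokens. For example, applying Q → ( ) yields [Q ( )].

P
Q
( P )
( Q P )
( ( P ) P )
( ( Q ) P )
( ( ( ) ) P )
( ( ( ) ) Q )
( ( ( ) ) ( ) )

[P [Q ( [P [Q ( [P [Q ( )]] )] [P [Q ( )]]] )]]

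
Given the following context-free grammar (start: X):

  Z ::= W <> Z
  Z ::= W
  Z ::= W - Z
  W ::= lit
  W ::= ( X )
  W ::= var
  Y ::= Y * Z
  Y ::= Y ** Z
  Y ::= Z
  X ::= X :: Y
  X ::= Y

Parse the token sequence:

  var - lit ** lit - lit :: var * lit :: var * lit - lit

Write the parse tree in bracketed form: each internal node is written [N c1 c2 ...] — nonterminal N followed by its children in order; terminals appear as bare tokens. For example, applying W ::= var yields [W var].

[X [X [X [Y [Y [Z [W var] - [Z [W lit]]]] ** [Z [W lit] - [Z [W lit]]]]] :: [Y [Y [Z [W var]]] * [Z [W lit]]]] :: [Y [Y [Z [W var]]] * [Z [W lit] - [Z [W lit]]]]]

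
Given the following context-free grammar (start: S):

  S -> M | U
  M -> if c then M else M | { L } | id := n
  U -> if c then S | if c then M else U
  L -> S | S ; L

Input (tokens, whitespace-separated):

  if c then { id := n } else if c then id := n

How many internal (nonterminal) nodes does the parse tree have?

[S [U if c then [M { [L [S [M id := n]]] }] else [U if c then [S [M id := n]]]]]

9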